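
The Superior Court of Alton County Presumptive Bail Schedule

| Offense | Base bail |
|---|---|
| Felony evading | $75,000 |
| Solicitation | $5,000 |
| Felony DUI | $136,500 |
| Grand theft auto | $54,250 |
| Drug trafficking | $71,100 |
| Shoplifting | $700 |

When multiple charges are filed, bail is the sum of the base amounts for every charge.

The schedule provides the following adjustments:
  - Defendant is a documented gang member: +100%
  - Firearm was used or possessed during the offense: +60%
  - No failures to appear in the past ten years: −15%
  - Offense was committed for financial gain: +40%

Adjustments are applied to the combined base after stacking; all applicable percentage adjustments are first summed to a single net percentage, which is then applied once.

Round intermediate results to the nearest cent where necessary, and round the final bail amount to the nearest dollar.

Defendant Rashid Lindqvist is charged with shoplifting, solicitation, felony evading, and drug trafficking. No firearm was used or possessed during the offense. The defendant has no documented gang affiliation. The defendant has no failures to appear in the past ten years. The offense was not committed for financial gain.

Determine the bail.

Base amounts from the schedule: shoplifting $700; solicitation $5,000; felony evading $75,000; drug trafficking $71,100.
Stacking rule: sum of all bases. $700 + $5,000 + $75,000 + $71,100 = $151,800.
No failures to appear in the past ten years (−15%): $151,800 × 0.85 = $129,030.

$129,030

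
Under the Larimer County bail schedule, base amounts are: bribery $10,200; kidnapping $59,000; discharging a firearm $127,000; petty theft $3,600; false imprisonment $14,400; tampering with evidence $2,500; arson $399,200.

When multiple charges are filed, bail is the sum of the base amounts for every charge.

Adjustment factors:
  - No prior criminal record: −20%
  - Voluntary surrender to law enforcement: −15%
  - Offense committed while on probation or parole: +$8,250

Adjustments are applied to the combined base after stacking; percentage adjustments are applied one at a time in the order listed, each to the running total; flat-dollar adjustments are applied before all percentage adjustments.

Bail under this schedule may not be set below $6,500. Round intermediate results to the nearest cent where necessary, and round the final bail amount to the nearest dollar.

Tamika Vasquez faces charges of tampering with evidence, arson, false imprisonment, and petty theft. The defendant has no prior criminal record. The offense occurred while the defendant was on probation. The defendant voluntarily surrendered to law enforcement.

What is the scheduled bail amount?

Base amounts from the schedule: tampering with evidence $2,500; arson $399,200; false imprisonment $14,400; petty theft $3,600.
Stacking rule: sum of all bases. $2,500 + $399,200 + $14,400 + $3,600 = $419,700.
Offense committed while on probation or parole (+$8,250 flat): $419,700 + $8,250 = $427,950.
No prior criminal record (−20%): $427,950 × 0.8 = $342,360.
Voluntary surrender to law enforcement (−15%): $342,360 × 0.85 = $291,006.
$291,006 is at or above the $6,500 minimum.

$291,006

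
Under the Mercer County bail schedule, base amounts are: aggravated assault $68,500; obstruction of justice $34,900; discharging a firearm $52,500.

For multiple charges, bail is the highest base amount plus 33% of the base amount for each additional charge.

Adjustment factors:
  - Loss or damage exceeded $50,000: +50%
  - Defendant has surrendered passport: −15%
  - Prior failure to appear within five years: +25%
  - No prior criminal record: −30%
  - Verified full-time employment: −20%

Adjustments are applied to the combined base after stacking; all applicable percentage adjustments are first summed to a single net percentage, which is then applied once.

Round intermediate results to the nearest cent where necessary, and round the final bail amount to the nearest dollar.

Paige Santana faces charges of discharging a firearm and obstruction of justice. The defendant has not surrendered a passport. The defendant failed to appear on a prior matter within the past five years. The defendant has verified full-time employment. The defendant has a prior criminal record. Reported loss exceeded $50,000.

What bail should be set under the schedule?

Base amounts from the schedule: discharging a firearm $52,500; obstruction of justice $34,900.
Stacking rule: highest base plus 33% of each additional charge. Highest is discharging a firearm at $52,500. Additional: $34,900 × 33% = $11,517. Combined base = $52,500 + $11,517 = $64,017.
Net percentage adjustment: +50% +25% −20% = +55%. $64,017 × 1.55 = $99,226.35.
Rounded to the nearest dollar: $99,226.

$99,226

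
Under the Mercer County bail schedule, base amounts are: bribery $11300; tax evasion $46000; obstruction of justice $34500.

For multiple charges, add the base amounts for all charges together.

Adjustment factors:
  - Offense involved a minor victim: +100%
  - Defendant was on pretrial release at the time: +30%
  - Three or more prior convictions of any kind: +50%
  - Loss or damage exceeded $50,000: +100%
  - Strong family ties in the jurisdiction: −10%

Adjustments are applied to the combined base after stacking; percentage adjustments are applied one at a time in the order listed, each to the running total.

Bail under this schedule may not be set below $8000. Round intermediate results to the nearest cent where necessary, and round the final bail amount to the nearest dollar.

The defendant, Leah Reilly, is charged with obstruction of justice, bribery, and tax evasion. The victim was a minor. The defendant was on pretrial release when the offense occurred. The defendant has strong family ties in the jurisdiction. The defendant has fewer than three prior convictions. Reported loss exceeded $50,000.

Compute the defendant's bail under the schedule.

Base amounts from the schedule: obstruction of justice $34500; bribery $11300; tax evasion $46000.
Stacking rule: sum of all bases. $34500 + $11300 + $46000 = $91800.
Offense involved a minor victim (+100%): $91800 × 2 = $183600.
Defendant was on pretrial release at the time (+30%): $183600 × 1.3 = $238680.
Loss or damage exceeded $50,000 (+100%): $238680 × 2 = $477360.
Strong family ties in the jurisdiction (−10%): $477360 × 0.9 = $429624.
$429624 is at or above the $8000 minimum.

$429624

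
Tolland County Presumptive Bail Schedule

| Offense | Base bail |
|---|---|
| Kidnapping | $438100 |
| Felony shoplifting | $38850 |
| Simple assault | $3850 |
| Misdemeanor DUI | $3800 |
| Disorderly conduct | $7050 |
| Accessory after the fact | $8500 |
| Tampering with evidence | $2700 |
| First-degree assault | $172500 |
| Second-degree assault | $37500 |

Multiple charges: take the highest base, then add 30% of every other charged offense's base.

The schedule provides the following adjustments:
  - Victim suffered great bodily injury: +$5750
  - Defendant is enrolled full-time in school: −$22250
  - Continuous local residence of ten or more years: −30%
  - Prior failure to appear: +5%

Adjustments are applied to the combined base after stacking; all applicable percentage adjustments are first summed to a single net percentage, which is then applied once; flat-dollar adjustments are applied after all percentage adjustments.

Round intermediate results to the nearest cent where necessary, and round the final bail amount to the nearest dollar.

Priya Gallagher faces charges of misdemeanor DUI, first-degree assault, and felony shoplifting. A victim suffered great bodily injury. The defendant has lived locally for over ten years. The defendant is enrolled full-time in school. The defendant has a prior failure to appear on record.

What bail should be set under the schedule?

Base amounts from the schedule: misdemeanor DUI $3800; first-degree assault $172500; felony shoplifting $38850.
Stacking rule: highest base plus 30% of each additional charge. Highest is first-degree assault at $172500. Additional: $3800 × 30% = $1140; $38850 × 30% = $11655. Combined base = $172500 + $12795 = $185295.
Net percentage adjustment: −30% +5% = −25%. $185295 × 0.75 = $138971.25.
Victim suffered great bodily injury (+$5750 flat): $138971.25 + $5750 = $144721.25.
Defendant is enrolled full-time in school (−$22250 flat): $144721.25 − $22250 = $122471.25.
Rounded to the nearest dollar: $122471.

$122471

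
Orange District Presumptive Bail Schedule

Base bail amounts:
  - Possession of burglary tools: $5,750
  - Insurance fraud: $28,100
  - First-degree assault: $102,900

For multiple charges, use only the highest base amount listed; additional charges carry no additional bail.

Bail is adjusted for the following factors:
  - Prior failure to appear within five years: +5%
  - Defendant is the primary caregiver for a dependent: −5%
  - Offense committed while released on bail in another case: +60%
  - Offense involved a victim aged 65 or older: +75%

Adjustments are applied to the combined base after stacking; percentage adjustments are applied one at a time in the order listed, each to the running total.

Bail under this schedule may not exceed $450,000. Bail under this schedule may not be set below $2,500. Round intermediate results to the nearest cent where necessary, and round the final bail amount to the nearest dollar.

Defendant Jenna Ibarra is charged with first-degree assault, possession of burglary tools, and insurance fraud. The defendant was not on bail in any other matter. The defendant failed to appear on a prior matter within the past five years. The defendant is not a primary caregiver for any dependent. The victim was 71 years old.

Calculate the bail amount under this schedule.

$189,079

Base amounts from the schedule: first-degree assault $102,900; possession of burglary tools $5,750; insurance fraud $28,100.
Stacking rule: use the highest base only. Highest is first-degree assault at $102,900. Combined base = $102,900.
Prior failure to appear within five years (+5%): $102,900 × 1.05 = $108,045.
Offense involved a victim aged 65 or older (+75%): $108,045 × 1.75 = $189,078.75.
$189,078.75 is within the $450,000 maximum.
$189,078.75 is at or above the $2,500 minimum.
Rounded to the nearest dollar: $189,079.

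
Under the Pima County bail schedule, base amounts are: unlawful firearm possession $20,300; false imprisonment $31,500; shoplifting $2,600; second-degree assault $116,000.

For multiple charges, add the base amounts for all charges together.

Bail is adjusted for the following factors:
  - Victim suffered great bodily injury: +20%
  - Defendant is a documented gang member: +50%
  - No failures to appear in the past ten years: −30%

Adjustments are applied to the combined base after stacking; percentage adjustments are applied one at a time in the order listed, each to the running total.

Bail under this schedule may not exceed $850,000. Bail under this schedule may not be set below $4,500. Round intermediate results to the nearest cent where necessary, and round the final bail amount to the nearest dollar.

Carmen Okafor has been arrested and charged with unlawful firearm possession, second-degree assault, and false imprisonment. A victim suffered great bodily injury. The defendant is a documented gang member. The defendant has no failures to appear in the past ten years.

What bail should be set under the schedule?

Base amounts from the schedule: unlawful firearm possession $20,300; second-degree assault $116,000; false imprisonment $31,500.
Stacking rule: sum of all bases. $20,300 + $116,000 + $31,500 = $167,800.
Victim suffered great bodily injury (+20%): $167,800 × 1.2 = $201,360.
Defendant is a documented gang member (+50%): $201,360 × 1.5 = $302,040.
No failures to appear in the past ten years (−30%): $302,040 × 0.7 = $211,428.
$211,428 is within the $850,000 maximum.
$211,428 is at or above the $4,500 minimum.

$211,428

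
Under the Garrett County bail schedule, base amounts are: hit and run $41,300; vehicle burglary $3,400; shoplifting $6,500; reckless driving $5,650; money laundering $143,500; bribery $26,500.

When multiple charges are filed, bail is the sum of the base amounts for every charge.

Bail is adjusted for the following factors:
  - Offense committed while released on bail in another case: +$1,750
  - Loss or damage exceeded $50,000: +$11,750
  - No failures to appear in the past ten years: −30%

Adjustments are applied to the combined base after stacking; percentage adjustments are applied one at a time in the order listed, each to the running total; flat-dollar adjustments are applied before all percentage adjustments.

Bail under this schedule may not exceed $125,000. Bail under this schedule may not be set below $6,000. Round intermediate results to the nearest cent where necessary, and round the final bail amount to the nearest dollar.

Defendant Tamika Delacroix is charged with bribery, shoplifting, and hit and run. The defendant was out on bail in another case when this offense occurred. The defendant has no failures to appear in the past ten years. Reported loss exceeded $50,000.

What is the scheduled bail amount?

Base amounts from the schedule: bribery $26,500; shoplifting $6,500; hit and run $41,300.
Stacking rule: sum of all bases. $26,500 + $6,500 + $41,300 = $74,300.
Offense committed while released on bail in another case (+$1,750 flat): $74,300 + $1,750 = $76,050.
Loss or damage exceeded $50,000 (+$11,750 flat): $76,050 + $11,750 = $87,800.
No failures to appear in the past ten years (−30%): $87,800 × 0.7 = $61,460.
$61,460 is within the $125,000 maximum.
$61,460 is at or above the $6,000 minimum.

$61,460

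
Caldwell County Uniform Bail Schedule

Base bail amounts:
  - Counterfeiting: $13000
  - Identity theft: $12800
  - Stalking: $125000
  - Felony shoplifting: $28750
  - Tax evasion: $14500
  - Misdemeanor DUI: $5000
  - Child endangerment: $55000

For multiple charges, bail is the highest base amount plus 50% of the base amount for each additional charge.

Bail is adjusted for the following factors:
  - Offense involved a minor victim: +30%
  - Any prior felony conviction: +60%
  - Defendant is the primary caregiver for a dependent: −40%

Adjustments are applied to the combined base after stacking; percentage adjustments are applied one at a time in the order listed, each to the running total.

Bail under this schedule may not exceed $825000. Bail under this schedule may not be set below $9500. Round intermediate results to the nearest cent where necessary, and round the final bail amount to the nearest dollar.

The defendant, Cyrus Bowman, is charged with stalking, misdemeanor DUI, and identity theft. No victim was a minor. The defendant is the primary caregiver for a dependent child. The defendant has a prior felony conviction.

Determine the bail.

$128544

Base amounts from the schedule: stalking $125000; misdemeanor DUI $5000; identity theft $12800.
Stacking rule: highest base plus 50% of each additional charge. Highest is stalking at $125000. Additional: $5000 × 50% = $2500; $12800 × 50% = $6400. Combined base = $125000 + $8900 = $133900.
Any prior felony conviction (+60%): $133900 × 1.6 = $214240.
Defendant is the primary caregiver for a dependent (−40%): $214240 × 0.6 = $128544.
$128544 is within the $825000 maximum.
$128544 is at or above the $9500 minimum.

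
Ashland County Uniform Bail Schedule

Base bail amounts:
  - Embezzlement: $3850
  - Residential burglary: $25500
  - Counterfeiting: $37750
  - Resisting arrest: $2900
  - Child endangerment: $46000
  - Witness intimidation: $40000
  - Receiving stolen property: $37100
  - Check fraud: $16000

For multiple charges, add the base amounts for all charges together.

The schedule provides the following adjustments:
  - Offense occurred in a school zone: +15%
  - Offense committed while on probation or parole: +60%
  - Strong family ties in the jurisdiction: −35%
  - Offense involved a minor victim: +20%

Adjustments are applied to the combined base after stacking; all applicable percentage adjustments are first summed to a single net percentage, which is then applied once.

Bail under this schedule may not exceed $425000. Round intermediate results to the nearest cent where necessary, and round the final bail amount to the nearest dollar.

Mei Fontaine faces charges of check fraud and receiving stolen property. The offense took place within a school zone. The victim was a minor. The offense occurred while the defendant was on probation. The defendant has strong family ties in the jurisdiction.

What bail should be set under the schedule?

$84960

Base amounts from the schedule: check fraud $16000; receiving stolen property $37100.
Stacking rule: sum of all bases. $16000 + $37100 = $53100.
Net percentage adjustment: +15% +60% −35% +20% = +60%. $53100 × 1.6 = $84960.
$84960 is within the $425000 maximum.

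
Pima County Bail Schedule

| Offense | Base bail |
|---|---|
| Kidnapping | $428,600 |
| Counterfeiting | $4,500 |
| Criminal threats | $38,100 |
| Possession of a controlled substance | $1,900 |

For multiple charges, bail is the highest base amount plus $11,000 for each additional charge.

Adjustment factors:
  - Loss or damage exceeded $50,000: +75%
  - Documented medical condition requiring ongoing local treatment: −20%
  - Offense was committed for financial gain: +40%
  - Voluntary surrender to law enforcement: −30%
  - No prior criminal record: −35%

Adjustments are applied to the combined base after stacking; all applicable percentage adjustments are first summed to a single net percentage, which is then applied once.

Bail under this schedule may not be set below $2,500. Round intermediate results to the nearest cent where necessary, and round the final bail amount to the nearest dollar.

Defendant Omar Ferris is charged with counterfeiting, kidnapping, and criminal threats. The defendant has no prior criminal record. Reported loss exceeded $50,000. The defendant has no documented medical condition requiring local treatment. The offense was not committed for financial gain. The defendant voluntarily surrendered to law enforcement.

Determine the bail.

$495,660

Base amounts from the schedule: counterfeiting $4,500; kidnapping $428,600; criminal threats $38,100.
Stacking rule: highest base plus $11,000 per additional charge. Highest is kidnapping at $428,600; 2 additional charges → +$22,000. Combined base = $450,600.
Net percentage adjustment: +75% −30% −35% = +10%. $450,600 × 1.1 = $495,660.
$495,660 is at or above the $2,500 minimum.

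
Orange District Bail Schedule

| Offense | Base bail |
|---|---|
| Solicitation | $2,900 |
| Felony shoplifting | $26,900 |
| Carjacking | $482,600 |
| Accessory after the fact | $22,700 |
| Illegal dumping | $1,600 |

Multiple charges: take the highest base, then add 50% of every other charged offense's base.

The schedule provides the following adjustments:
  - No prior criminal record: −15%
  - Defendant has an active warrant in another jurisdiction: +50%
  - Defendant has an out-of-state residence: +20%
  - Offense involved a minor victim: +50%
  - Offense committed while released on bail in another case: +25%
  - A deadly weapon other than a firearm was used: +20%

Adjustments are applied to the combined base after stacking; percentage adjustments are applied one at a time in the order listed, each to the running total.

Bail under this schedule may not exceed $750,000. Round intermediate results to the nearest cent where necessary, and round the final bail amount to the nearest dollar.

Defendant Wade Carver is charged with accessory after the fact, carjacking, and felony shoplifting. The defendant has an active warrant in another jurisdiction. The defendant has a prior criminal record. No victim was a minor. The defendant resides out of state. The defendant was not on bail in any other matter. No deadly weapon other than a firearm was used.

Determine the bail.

$750,000

Base amounts from the schedule: accessory after the fact $22,700; carjacking $482,600; felony shoplifting $26,900.
Stacking rule: highest base plus 50% of each additional charge. Highest is carjacking at $482,600. Additional: $22,700 × 50% = $11,350; $26,900 × 50% = $13,450. Combined base = $482,600 + $24,800 = $507,400.
Defendant has an active warrant in another jurisdiction (+50%): $507,400 × 1.5 = $761,100.
Defendant has an out-of-state residence (+20%): $761,100 × 1.2 = $913,320.
Result $913,320 exceeds the maximum of $750,000; bail is capped at $750,000.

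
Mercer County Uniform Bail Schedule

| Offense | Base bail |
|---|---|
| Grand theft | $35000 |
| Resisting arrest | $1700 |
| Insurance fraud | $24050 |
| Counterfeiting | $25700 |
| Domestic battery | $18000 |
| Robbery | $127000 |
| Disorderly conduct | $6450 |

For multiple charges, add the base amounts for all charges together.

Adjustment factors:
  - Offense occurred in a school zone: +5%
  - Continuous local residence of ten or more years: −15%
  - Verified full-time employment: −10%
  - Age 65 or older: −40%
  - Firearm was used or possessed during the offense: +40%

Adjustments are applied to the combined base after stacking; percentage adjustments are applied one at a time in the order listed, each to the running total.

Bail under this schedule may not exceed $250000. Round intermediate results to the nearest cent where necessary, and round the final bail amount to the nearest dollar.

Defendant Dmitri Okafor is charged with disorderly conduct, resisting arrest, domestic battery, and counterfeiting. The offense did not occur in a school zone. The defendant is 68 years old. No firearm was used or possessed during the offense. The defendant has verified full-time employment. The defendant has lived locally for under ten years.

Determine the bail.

$27999

Base amounts from the schedule: disorderly conduct $6450; resisting arrest $1700; domestic battery $18000; counterfeiting $25700.
Stacking rule: sum of all bases. $6450 + $1700 + $18000 + $25700 = $51850.
Verified full-time employment (−10%): $51850 × 0.9 = $46665.
Age 65 or older (−40%): $46665 × 0.6 = $27999.
$27999 is within the $250000 maximum.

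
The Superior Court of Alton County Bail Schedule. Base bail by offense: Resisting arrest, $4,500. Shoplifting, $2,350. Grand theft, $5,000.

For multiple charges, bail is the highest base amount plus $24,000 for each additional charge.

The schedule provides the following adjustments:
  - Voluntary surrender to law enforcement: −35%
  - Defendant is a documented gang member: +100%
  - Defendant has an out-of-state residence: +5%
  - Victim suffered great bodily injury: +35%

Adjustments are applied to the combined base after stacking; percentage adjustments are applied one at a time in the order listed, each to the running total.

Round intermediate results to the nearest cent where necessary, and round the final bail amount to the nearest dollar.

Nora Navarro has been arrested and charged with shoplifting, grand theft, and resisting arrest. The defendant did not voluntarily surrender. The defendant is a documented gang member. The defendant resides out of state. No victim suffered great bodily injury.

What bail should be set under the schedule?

$111,300

Base amounts from the schedule: shoplifting $2,350; grand theft $5,000; resisting arrest $4,500.
Stacking rule: highest base plus $24,000 per additional charge. Highest is grand theft at $5,000; 2 additional charges → +$48,000. Combined base = $53,000.
Defendant is a documented gang member (+100%): $53,000 × 2 = $106,000.
Defendant has an out-of-state residence (+5%): $106,000 × 1.05 = $111,300.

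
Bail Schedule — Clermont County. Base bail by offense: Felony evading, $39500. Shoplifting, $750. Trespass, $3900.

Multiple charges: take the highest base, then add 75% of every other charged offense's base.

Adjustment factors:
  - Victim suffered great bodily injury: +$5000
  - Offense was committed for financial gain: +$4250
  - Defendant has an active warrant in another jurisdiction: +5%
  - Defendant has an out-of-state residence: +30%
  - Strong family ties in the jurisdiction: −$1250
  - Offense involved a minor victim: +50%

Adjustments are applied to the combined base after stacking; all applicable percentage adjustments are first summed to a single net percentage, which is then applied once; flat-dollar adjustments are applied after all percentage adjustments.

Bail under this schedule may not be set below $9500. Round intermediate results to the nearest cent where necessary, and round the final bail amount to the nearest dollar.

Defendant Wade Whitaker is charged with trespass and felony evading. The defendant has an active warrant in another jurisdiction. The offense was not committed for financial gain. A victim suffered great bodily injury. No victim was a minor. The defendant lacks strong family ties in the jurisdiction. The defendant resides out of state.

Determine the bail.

$62274

Base amounts from the schedule: trespass $3900; felony evading $39500.
Stacking rule: highest base plus 75% of each additional charge. Highest is felony evading at $39500. Additional: $3900 × 75% = $2925. Combined base = $39500 + $2925 = $42425.
Net percentage adjustment: +5% +30% = +35%. $42425 × 1.35 = $57273.75.
Victim suffered great bodily injury (+$5000 flat): $57273.75 + $5000 = $62273.75.
$62273.75 is at or above the $9500 minimum.
Rounded to the nearest dollar: $62274.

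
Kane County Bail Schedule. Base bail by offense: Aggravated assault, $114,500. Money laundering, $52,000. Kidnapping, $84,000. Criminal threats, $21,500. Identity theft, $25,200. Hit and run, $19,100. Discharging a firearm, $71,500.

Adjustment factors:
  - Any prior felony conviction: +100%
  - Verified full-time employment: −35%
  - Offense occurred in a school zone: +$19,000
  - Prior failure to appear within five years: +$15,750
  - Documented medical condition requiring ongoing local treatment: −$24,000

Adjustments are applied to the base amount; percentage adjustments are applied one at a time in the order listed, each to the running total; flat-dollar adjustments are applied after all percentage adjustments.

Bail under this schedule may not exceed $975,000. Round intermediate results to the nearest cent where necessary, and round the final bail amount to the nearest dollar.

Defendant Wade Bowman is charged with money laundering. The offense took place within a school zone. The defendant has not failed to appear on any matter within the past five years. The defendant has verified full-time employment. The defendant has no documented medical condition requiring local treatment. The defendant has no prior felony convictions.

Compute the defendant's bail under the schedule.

$52,800

Base amounts from the schedule: money laundering $52,000.
Single charge. Combined base = $52,000.
Verified full-time employment (−35%): $52,000 × 0.65 = $33,800.
Offense occurred in a school zone (+$19,000 flat): $33,800 + $19,000 = $52,800.
$52,800 is within the $975,000 maximum.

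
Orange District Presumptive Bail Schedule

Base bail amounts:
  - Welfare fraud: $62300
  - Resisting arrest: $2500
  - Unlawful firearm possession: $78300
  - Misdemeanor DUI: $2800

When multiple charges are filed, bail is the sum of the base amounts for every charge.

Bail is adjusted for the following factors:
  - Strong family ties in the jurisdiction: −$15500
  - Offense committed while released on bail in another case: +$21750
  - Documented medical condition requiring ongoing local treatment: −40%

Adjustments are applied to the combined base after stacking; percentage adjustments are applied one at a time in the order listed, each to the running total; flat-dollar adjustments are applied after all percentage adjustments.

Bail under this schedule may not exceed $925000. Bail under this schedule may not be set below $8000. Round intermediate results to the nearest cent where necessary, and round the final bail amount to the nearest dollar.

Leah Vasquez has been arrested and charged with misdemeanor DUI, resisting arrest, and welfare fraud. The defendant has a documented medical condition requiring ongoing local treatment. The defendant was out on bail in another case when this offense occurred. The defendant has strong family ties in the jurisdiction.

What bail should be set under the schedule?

$46810

Base amounts from the schedule: misdemeanor DUI $2800; resisting arrest $2500; welfare fraud $62300.
Stacking rule: sum of all bases. $2800 + $2500 + $62300 = $67600.
Documented medical condition requiring ongoing local treatment (−40%): $67600 × 0.6 = $40560.
Strong family ties in the jurisdiction (−$15500 flat): $40560 − $15500 = $25060.
Offense committed while released on bail in another case (+$21750 flat): $25060 + $21750 = $46810.
$46810 is within the $925000 maximum.
$46810 is at or above the $8000 minimum.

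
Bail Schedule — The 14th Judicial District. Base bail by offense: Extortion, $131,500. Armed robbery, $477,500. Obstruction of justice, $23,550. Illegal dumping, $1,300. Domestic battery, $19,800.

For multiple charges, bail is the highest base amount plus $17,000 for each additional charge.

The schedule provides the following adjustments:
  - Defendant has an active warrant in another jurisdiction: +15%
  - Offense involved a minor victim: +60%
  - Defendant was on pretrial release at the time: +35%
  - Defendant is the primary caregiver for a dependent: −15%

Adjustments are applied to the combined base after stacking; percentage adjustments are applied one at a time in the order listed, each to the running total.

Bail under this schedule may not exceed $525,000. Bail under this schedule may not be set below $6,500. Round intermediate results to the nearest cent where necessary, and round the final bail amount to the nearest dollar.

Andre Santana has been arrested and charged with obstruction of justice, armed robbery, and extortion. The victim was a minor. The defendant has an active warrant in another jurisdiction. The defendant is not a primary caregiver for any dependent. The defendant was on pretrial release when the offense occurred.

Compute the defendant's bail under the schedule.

Base amounts from the schedule: obstruction of justice $23,550; armed robbery $477,500; extortion $131,500.
Stacking rule: highest base plus $17,000 per additional charge. Highest is armed robbery at $477,500; 2 additional charges → +$34,000. Combined base = $511,500.
Defendant has an active warrant in another jurisdiction (+15%): $511,500 × 1.15 = $588,225.
Offense involved a minor victim (+60%): $588,225 × 1.6 = $941,160.
Defendant was on pretrial release at the time (+35%): $941,160 × 1.35 = $1,270,566.
Result $1,270,566 exceeds the maximum of $525,000; bail is capped at $525,000.
$525,000 is at or above the $6,500 minimum.

$525,000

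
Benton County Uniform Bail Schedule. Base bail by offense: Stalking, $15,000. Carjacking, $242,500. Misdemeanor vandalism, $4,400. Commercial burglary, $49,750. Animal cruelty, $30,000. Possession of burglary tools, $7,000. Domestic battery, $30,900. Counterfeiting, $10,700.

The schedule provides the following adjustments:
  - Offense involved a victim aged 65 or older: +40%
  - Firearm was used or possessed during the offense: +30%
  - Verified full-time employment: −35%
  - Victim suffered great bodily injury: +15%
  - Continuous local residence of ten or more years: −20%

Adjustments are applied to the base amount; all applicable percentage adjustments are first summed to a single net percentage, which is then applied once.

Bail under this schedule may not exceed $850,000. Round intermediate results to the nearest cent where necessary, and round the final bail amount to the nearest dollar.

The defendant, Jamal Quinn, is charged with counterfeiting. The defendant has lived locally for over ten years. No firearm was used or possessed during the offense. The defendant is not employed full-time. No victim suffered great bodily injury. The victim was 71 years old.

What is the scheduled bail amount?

Base amounts from the schedule: counterfeiting $10,700.
Single charge. Combined base = $10,700.
Net percentage adjustment: +40% −20% = +20%. $10,700 × 1.2 = $12,840.
$12,840 is within the $850,000 maximum.

$12,840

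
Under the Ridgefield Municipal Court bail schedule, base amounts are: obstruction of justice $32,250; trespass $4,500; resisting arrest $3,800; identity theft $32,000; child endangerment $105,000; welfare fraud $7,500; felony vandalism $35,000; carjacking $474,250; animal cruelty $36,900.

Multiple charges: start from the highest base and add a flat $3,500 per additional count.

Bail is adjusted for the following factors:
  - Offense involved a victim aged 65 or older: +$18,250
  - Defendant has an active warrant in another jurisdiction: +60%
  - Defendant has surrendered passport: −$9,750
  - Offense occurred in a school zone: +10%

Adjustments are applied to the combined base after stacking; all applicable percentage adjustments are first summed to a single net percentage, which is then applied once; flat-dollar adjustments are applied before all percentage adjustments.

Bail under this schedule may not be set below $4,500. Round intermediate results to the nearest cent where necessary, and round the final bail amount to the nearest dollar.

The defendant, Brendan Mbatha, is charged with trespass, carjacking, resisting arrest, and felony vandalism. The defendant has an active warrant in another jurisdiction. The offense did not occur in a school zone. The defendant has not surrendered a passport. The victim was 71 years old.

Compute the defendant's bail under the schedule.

$804,800

Base amounts from the schedule: trespass $4,500; carjacking $474,250; resisting arrest $3,800; felony vandalism $35,000.
Stacking rule: highest base plus $3,500 per additional charge. Highest is carjacking at $474,250; 3 additional charges → +$10,500. Combined base = $484,750.
Offense involved a victim aged 65 or older (+$18,250 flat): $484,750 + $18,250 = $503,000.
Defendant has an active warrant in another jurisdiction (+60%): $503,000 × 1.6 = $804,800.
$804,800 is at or above the $4,500 minimum.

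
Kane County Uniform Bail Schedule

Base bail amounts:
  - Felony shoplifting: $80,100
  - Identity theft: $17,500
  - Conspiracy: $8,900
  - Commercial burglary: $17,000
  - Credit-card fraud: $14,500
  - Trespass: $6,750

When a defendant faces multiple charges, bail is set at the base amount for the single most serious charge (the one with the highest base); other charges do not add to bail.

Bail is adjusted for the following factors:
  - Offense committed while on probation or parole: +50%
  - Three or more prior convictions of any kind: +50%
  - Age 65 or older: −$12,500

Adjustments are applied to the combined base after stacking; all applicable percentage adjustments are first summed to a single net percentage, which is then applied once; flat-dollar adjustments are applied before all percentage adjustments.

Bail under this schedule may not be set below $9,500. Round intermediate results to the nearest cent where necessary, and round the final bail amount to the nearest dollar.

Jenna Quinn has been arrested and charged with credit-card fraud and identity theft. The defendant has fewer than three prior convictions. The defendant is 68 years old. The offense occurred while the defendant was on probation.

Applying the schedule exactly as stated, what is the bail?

Base amounts from the schedule: credit-card fraud $14,500; identity theft $17,500.
Stacking rule: use the highest base only. Highest is identity theft at $17,500. Combined base = $17,500.
Age 65 or older (−$12,500 flat): $17,500 − $12,500 = $5,000.
Offense committed while on probation or parole (+50%): $5,000 × 1.5 = $7,500.
Result $7,500 is below the minimum of $9,500; bail is set at the minimum $9,500.

$9,500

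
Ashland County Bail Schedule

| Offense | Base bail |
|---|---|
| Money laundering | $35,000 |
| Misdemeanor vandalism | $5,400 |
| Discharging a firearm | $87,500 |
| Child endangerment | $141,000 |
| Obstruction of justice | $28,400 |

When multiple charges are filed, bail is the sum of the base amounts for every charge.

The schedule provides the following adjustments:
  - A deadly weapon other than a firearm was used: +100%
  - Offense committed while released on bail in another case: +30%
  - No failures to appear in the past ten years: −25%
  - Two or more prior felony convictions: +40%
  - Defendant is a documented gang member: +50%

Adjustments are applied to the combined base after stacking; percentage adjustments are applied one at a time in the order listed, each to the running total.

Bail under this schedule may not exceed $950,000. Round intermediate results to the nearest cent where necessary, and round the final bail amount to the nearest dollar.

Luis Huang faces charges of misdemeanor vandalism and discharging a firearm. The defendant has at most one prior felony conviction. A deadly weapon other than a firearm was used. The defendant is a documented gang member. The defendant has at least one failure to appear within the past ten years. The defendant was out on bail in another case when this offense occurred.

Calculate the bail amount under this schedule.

$362,310

Base amounts from the schedule: misdemeanor vandalism $5,400; discharging a firearm $87,500.
Stacking rule: sum of all bases. $5,400 + $87,500 = $92,900.
A deadly weapon other than a firearm was used (+100%): $92,900 × 2 = $185,800.
Offense committed while released on bail in another case (+30%): $185,800 × 1.3 = $241,540.
Defendant is a documented gang member (+50%): $241,540 × 1.5 = $362,310.
$362,310 is within the $950,000 maximum.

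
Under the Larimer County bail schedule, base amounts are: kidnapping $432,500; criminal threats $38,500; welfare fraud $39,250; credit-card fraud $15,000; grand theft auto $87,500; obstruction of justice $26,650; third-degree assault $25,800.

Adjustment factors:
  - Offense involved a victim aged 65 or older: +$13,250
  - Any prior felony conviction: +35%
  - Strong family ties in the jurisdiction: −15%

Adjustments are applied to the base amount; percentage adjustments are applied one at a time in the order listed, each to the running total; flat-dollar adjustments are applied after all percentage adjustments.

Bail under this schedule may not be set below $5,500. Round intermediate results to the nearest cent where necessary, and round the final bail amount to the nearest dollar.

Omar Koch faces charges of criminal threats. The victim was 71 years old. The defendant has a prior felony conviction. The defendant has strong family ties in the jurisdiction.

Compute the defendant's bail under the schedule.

$57,429

Base amounts from the schedule: criminal threats $38,500.
Single charge. Combined base = $38,500.
Any prior felony conviction (+35%): $38,500 × 1.35 = $51,975.
Strong family ties in the jurisdiction (−15%): $51,975 × 0.85 = $44,178.75.
Offense involved a victim aged 65 or older (+$13,250 flat): $44,178.75 + $13,250 = $57,428.75.
$57,428.75 is at or above the $5,500 minimum.
Rounded to the nearest dollar: $57,429.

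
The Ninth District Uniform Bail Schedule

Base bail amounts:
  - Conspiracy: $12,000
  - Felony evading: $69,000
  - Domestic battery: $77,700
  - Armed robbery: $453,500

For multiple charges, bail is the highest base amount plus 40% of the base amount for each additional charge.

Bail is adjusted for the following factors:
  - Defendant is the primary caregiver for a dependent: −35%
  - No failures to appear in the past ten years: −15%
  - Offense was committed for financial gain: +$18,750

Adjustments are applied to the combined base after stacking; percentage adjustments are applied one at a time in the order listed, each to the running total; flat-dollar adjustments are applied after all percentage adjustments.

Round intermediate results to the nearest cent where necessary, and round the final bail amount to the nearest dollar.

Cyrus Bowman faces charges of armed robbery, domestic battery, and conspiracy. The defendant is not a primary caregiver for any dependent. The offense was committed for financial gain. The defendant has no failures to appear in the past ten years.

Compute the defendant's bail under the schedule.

Base amounts from the schedule: armed robbery $453,500; domestic battery $77,700; conspiracy $12,000.
Stacking rule: highest base plus 40% of each additional charge. Highest is armed robbery at $453,500. Additional: $77,700 × 40% = $31,080; $12,000 × 40% = $4,800. Combined base = $453,500 + $35,880 = $489,380.
No failures to appear in the past ten years (−15%): $489,380 × 0.85 = $415,973.
Offense was committed for financial gain (+$18,750 flat): $415,973 + $18,750 = $434,723.

$434,723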